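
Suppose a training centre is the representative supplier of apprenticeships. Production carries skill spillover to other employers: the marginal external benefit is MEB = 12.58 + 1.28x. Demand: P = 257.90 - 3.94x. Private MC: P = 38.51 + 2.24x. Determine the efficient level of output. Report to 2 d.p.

x* = 47.34

Social marginal cost = private MC − MEB = 25.93 + 0.96x.
Set SMC = demand: 25.93 + 0.96x = 257.90 - 3.94x → x* = 47.3408.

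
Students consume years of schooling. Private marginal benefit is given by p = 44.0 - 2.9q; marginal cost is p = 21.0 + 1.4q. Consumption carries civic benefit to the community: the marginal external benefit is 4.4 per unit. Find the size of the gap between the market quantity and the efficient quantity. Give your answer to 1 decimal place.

1.0 units

Market equilibrium (private): 21.0 + 1.4q = 44.0 - 2.9q → q_m = 5.3488.
Social marginal benefit = demand + MEB = 48.4 - 2.9q.
Set SMB = MC: 48.4 - 2.9q = 21.0 + 1.4q → q* = 6.3721.
Gap = |5.3488 − 6.3721| = 1.0233.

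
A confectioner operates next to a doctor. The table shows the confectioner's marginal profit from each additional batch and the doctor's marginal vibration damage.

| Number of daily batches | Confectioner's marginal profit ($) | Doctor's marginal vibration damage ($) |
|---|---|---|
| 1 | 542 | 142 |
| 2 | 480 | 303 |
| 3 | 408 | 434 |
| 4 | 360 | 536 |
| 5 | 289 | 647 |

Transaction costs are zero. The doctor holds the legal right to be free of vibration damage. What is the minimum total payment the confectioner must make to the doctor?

Efficient level: marginal profit ≥ marginal vibration damage through level 2, so k* = 2.
With the doctor holding the right, the confectioner must at least compensate total damage at k*: 142 + 303 = 445.

$445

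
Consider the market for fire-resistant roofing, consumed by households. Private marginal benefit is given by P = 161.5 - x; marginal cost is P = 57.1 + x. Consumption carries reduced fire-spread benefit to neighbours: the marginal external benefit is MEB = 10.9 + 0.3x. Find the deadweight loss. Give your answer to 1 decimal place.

Market equilibrium (private): 57.1 + x = 161.5 - x → x_m = 52.2000.
Social marginal benefit = demand + MEB = 172.4 - 0.7x.
Set SMB = MC: 172.4 - 0.7x = 57.1 + x → x* = 67.8235.
The welfare-loss triangle has base |x_m − x*| and height MEB(x_m) (the vertical gap between SMB and MC is zero at x* and MEB at x_m).
DWL = ½ × 15.6235 × 26.5600 = 207.4801.

DWL = 207.5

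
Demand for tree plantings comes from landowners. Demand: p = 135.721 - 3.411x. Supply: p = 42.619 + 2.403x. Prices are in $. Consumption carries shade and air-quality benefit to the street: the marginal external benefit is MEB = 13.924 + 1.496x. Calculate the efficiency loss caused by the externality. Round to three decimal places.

DWL = $166.153

Market equilibrium (private): 42.619 + 2.403x = 135.721 - 3.411x → x_m = 16.0134.
Social marginal benefit = demand + MEB = 149.645 - 1.915x.
Set SMB = MC: 149.645 - 1.915x = 42.619 + 2.403x → x* = 24.7860.
The welfare-loss triangle has base |x_m − x*| and height MEB(x_m) (the vertical gap between SMB and MC is zero at x* and MEB at x_m).
DWL = ½ × 8.7726 × 37.8801 = 166.1535.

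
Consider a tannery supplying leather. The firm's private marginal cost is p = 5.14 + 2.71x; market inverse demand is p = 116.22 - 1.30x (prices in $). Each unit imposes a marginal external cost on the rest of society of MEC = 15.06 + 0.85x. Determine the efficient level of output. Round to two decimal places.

Social marginal cost = private MC + MEC = 20.20 + 3.56x.
Set SMC = demand: 20.20 + 3.56x = 116.22 - 1.30x → x* = 19.7572.

x* = 19.76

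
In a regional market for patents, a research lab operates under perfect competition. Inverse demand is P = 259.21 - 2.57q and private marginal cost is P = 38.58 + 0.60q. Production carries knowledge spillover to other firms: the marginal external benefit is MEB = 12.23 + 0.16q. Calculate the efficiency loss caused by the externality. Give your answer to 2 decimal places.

DWL = 90.69

Market equilibrium (private): 38.58 + 0.60q = 259.21 - 2.57q → q_m = 69.5994.
Social marginal cost = private MC − MEB = 26.35 + 0.44q.
Set SMC = demand: 26.35 + 0.44q = 259.21 - 2.57q → q* = 77.3621.
Between q* and q_m the wedge demand − SMC runs linearly from 0 to MEB(q_m), so the loss is a triangle.
DWL = ½ × 7.7627 × 23.3659 = 90.6912.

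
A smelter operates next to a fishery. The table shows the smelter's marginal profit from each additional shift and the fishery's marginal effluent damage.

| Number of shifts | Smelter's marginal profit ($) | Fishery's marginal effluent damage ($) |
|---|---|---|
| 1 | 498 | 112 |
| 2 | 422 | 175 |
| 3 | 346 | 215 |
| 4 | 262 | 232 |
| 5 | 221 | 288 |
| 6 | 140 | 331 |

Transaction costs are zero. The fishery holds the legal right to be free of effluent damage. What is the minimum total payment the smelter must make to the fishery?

$734

Efficient level: marginal profit ≥ marginal effluent damage through level 4, so k* = 4.
With the fishery holding the right, the smelter must at least compensate total damage at k*: 112 + 175 + 215 + 232 = 734.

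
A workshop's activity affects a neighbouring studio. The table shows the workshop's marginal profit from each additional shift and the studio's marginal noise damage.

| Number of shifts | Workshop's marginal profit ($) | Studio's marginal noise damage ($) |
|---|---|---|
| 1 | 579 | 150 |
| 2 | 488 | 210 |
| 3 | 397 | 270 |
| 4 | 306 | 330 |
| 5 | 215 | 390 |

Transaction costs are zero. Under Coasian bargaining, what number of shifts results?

3

Bargaining reaches the level where marginal profit last exceeds marginal noise damage.
That holds through level 3 (397 ≥ 270) but not at 4 (306 < 330).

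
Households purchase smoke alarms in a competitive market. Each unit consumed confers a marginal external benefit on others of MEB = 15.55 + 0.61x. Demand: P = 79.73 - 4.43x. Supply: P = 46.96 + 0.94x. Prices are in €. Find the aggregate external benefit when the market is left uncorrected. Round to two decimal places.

Market equilibrium (private): 46.96 + 0.94x = 79.73 - 4.43x → x_m = 6.1024.
Total external benefit = ∫₀^{x_m} (15.55 + 0.61x) dx = 15.55×6.1024 + ½×0.61×6.1024² = 106.2503.

€106.25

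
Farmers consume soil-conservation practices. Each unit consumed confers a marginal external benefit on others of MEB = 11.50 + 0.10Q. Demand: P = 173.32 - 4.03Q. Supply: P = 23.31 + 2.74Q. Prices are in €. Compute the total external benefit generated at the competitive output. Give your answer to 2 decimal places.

Market equilibrium (private): 23.31 + 2.74Q = 173.32 - 4.03Q → Q_m = 22.1581.
Total external benefit = ∫₀^{Q_m} (11.50 + 0.10Q) dQ = 11.50×22.1581 + ½×0.10×22.1581² = 279.3672.

€279.37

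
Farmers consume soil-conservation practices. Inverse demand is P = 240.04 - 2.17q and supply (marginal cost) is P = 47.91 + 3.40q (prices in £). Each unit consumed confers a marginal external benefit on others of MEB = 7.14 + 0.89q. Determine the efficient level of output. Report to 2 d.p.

q* = 42.58

Social marginal benefit = demand + MEB = 247.18 - 1.28q.
Set SMB = MC: 247.18 - 1.28q = 47.91 + 3.40q → q* = 42.5791.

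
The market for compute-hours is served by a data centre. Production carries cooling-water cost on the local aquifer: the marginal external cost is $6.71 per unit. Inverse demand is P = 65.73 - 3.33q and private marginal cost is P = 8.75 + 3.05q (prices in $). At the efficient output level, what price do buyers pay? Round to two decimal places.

P = $39.49

Social marginal cost = private MC + MEC = 15.46 + 3.05q.
Set SMC = demand: 15.46 + 3.05q = 65.73 - 3.33q → q* = 7.8793.
Consumer price on the demand curve at q*: 65.73 − 3.33×7.8793 = 39.4919.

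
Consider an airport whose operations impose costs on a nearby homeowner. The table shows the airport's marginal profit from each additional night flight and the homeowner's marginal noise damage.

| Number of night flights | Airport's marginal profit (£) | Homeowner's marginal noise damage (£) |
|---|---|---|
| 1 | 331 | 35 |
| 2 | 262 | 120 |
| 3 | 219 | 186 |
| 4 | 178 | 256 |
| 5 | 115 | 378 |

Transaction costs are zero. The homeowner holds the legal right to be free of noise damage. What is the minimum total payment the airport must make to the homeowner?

Efficient level: marginal profit ≥ marginal noise damage through level 3, so k* = 3.
With the homeowner holding the right, the airport must at least compensate total damage at k*: 35 + 120 + 186 = 341.

£341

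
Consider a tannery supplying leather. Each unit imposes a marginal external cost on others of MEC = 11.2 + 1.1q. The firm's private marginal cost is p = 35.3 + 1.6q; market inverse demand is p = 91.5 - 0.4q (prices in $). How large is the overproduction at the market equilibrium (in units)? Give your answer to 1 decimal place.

13.6 units

Market equilibrium (private): 35.3 + 1.6q = 91.5 - 0.4q → q_m = 28.1000.
Social marginal cost = private MC + MEC = 46.5 + 2.7q.
Set SMC = demand: 46.5 + 2.7q = 91.5 - 0.4q → q* = 14.5161.
Gap = |28.1000 − 14.5161| = 13.5839.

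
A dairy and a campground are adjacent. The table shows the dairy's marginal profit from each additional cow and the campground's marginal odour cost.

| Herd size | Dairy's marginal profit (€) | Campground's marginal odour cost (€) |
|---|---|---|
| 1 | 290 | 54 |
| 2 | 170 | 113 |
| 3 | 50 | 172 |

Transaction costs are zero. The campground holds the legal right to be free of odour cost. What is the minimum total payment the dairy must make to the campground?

Efficient level: marginal profit ≥ marginal odour cost through level 2, so k* = 2.
With the campground holding the right, the dairy must at least compensate total damage at k*: 54 + 113 = 167.

€167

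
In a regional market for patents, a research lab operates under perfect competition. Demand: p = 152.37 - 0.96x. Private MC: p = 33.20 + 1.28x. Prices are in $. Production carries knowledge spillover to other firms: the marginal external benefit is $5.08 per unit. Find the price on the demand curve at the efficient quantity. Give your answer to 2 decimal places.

Social marginal cost = private MC − MEB = 28.12 + 1.28x.
Set SMC = demand: 28.12 + 1.28x = 152.37 - 0.96x → x* = 55.4688.
Consumer price on the demand curve at x*: 152.37 − 0.96×55.4688 = 99.1200.

P = $99.12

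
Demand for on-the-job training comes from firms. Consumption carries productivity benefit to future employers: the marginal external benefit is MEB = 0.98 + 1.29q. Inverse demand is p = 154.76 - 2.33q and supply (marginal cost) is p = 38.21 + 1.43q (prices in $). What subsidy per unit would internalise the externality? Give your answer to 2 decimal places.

Social marginal benefit = demand + MEB = 155.74 - 1.04q.
Set SMB = MC: 155.74 - 1.04q = 38.21 + 1.43q → q* = 47.5830.
The Pigouvian subsidy equals MEB at q*: 0.98 + 1.29×47.5830 = 62.3621.

subsidy = $62.36 per unit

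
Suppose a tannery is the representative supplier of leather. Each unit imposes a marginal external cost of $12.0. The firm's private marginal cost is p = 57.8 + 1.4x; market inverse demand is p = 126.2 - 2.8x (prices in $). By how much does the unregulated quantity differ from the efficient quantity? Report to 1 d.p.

Market equilibrium (private): 57.8 + 1.4x = 126.2 - 2.8x → x_m = 16.2857.
Social marginal cost = private MC + MEC = 69.8 + 1.4x.
Set SMC = demand: 69.8 + 1.4x = 126.2 - 2.8x → x* = 13.4286.
Gap = |16.2857 − 13.4286| = 2.8571.

2.9 units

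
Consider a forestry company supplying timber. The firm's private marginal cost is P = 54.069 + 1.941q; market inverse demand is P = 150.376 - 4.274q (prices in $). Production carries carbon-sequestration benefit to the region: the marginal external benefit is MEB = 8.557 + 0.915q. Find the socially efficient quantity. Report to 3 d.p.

q* = 19.786

Social marginal cost = private MC − MEB = 45.512 + 1.026q.
Set SMC = demand: 45.512 + 1.026q = 150.376 - 4.274q → q* = 19.7857.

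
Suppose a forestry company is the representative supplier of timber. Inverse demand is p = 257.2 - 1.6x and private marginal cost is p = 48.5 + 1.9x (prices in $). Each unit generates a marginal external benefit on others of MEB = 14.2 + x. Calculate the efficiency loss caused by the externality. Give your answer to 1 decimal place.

DWL = $1090.1

Market equilibrium (private): 48.5 + 1.9x = 257.2 - 1.6x → x_m = 59.6286.
Social marginal cost = private MC − MEB = 34.3 + 0.9x.
Set SMC = demand: 34.3 + 0.9x = 257.2 - 1.6x → x* = 89.1600.
Between x* and x_m the wedge demand − SMC runs linearly from 0 to MEB(x_m), so the loss is a triangle.
DWL = ½ × 29.5314 × 73.8286 = 1090.1310.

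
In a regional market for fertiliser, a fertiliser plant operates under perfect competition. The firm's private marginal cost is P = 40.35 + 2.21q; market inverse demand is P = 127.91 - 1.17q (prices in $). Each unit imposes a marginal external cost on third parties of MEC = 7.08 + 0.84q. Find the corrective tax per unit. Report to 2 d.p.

Social marginal cost = private MC + MEC = 47.43 + 3.05q.
Set SMC = demand: 47.43 + 3.05q = 127.91 - 1.17q → q* = 19.0711.
The Pigouvian tax equals MEC at q*: 7.08 + 0.84×19.0711 = 23.0997.

tax = $23.10 per unit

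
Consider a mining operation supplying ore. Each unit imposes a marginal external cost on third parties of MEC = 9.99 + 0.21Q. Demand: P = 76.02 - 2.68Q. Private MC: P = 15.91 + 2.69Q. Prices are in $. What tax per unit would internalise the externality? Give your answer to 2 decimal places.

Social marginal cost = private MC + MEC = 25.90 + 2.90Q.
Set SMC = demand: 25.90 + 2.90Q = 76.02 - 2.68Q → Q* = 8.9821.
The Pigouvian tax equals MEC at Q*: 9.99 + 0.21×8.9821 = 11.8762.

tax = $11.88 per unit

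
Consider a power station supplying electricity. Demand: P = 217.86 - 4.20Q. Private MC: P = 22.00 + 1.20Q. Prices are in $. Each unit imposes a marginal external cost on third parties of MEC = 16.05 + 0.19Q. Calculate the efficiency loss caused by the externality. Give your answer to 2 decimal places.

DWL = $47.08

Market equilibrium (private): 22.00 + 1.20Q = 217.86 - 4.20Q → Q_m = 36.2704.
Social marginal cost = private MC + MEC = 38.05 + 1.39Q.
Set SMC = demand: 38.05 + 1.39Q = 217.86 - 4.20Q → Q* = 32.1664.
Between Q* and Q_m the wedge SMC − demand runs linearly from 0 to MEC(Q_m), so the loss is a triangle.
DWL = ½ × 4.1040 × 22.9414 = 47.0758.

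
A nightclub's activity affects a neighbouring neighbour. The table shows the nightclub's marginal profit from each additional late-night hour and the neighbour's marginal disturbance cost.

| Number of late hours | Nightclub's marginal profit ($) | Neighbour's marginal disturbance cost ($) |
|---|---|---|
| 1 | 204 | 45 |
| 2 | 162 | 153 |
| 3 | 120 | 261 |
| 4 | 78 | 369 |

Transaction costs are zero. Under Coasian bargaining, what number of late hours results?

2

Bargaining reaches the level where marginal profit last exceeds marginal disturbance cost.
That holds through level 2 (162 ≥ 153) but not at 3 (120 < 261).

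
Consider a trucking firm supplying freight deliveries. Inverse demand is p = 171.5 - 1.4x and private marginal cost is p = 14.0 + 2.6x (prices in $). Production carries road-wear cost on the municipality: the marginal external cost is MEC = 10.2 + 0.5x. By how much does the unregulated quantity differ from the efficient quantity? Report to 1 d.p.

Market equilibrium (private): 14.0 + 2.6x = 171.5 - 1.4x → x_m = 39.3750.
Social marginal cost = private MC + MEC = 24.2 + 3.1x.
Set SMC = demand: 24.2 + 3.1x = 171.5 - 1.4x → x* = 32.7333.
Gap = |39.3750 − 32.7333| = 6.6417.

6.6 units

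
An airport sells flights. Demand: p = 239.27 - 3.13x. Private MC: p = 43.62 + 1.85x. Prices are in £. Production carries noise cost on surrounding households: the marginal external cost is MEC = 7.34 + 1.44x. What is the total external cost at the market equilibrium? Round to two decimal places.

£1399.67

Market equilibrium (private): 43.62 + 1.85x = 239.27 - 3.13x → x_m = 39.2871.
Total external cost = ∫₀^{x_m} (7.34 + 1.44x) dx = 7.34×39.2871 + ½×1.44×39.2871² = 1399.6702.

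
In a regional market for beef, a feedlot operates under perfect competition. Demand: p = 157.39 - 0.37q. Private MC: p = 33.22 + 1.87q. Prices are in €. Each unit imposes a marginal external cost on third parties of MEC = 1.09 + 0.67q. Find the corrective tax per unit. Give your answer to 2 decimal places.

tax = €29.43 per unit

Social marginal cost = private MC + MEC = 34.31 + 2.54q.
Set SMC = demand: 34.31 + 2.54q = 157.39 - 0.37q → q* = 42.2955.
The Pigouvian tax equals MEC at q*: 1.09 + 0.67×42.2955 = 29.4280.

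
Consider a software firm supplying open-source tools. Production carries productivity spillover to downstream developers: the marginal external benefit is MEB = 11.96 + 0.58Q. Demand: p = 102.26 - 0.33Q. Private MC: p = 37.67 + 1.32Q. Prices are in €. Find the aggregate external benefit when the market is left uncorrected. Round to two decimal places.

Market equilibrium (private): 37.67 + 1.32Q = 102.26 - 0.33Q → Q_m = 39.1455.
Total external benefit = ∫₀^{Q_m} (11.96 + 0.58Q) dQ = 11.96×39.1455 + ½×0.58×39.1455² = 912.5675.

€912.57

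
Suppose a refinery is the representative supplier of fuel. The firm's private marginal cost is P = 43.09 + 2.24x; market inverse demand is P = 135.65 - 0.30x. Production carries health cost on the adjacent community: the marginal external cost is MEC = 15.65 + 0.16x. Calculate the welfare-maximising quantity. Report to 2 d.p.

Social marginal cost = private MC + MEC = 58.74 + 2.40x.
Set SMC = demand: 58.74 + 2.40x = 135.65 - 0.30x → x* = 28.4852.

x* = 28.49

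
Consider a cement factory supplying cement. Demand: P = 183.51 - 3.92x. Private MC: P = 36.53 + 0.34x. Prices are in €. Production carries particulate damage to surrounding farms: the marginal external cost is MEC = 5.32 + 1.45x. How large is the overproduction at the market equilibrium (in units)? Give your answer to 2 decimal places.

9.69 units

Market equilibrium (private): 36.53 + 0.34x = 183.51 - 3.92x → x_m = 34.5023.
Social marginal cost = private MC + MEC = 41.85 + 1.79x.
Set SMC = demand: 41.85 + 1.79x = 183.51 - 3.92x → x* = 24.8091.
Gap = |34.5023 − 24.8091| = 9.6932.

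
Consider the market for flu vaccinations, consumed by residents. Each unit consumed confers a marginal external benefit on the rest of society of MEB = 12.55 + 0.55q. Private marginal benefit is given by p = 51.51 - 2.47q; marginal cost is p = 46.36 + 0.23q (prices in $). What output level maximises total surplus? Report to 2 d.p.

q* = 8.23

Social marginal benefit = demand + MEB = 64.06 - 1.92q.
Set SMB = MC: 64.06 - 1.92q = 46.36 + 0.23q → q* = 8.2326.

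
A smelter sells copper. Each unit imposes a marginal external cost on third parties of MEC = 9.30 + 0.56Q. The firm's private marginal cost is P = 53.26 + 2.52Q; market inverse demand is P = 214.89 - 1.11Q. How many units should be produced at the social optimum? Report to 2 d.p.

Social marginal cost = private MC + MEC = 62.56 + 3.08Q.
Set SMC = demand: 62.56 + 3.08Q = 214.89 - 1.11Q → Q* = 36.3556.

Q* = 36.36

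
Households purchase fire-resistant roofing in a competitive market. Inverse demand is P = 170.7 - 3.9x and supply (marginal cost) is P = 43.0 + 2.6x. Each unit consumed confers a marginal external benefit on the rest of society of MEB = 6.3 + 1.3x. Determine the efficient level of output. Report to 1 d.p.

Social marginal benefit = demand + MEB = 177.0 - 2.6x.
Set SMB = MC: 177.0 - 2.6x = 43.0 + 2.6x → x* = 25.7692.

x* = 25.8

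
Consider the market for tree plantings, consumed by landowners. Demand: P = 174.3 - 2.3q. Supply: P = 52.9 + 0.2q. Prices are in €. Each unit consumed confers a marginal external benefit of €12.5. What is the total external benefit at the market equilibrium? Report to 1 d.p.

Market equilibrium (private): 52.9 + 0.2q = 174.3 - 2.3q → q_m = 48.5600.
Total external benefit = MEB × q_m = 12.5 × 48.5600 = 607.0000.

€607.0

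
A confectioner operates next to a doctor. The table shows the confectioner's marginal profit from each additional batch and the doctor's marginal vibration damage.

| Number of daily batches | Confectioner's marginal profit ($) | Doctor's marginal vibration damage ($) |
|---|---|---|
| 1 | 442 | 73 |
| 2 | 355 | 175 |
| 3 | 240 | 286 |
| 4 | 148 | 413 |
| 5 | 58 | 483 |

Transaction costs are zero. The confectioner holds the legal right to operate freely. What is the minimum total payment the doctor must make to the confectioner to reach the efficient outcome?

Left alone the confectioner would choose level 5 (marginal profit stays positive).
Efficient level: k* = 2 (marginal profit ≥ marginal vibration damage through 2).
The doctor must at least cover the confectioner's forgone profit from cutting 5→2: 240 + 148 + 58 = 446.

$446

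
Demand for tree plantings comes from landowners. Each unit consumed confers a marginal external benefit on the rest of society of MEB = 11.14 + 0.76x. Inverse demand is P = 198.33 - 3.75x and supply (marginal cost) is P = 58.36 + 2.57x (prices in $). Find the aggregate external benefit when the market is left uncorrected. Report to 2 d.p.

Market equilibrium (private): 58.36 + 2.57x = 198.33 - 3.75x → x_m = 22.1472.
Total external benefit = ∫₀^{x_m} (11.14 + 0.76x) dx = 11.14×22.1472 + ½×0.76×22.1472² = 433.1092.

$433.11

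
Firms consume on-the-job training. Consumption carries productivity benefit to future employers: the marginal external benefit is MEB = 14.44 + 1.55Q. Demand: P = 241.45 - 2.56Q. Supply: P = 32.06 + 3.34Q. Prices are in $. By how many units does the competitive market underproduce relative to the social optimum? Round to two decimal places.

15.97 units

Market equilibrium (private): 32.06 + 3.34Q = 241.45 - 2.56Q → Q_m = 35.4898.
Social marginal benefit = demand + MEB = 255.89 - 1.01Q.
Set SMB = MC: 255.89 - 1.01Q = 32.06 + 3.34Q → Q* = 51.4552.
Gap = |35.4898 − 51.4552| = 15.9654.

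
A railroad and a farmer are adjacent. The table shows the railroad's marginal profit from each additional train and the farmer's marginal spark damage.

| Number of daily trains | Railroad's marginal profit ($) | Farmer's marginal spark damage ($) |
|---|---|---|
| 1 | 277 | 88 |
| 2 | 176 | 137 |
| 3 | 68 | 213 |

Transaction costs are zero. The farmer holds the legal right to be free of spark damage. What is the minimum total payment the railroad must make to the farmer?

$225

Efficient level: marginal profit ≥ marginal spark damage through level 2, so k* = 2.
With the farmer holding the right, the railroad must at least compensate total damage at k*: 88 + 137 = 225.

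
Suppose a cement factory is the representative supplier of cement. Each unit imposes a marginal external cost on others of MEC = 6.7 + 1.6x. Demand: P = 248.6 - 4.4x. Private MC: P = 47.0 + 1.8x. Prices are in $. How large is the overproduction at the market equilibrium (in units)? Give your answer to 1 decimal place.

Market equilibrium (private): 47.0 + 1.8x = 248.6 - 4.4x → x_m = 32.5161.
Social marginal cost = private MC + MEC = 53.7 + 3.4x.
Set SMC = demand: 53.7 + 3.4x = 248.6 - 4.4x → x* = 24.9872.
Gap = |32.5161 − 24.9872| = 7.5289.

7.5 units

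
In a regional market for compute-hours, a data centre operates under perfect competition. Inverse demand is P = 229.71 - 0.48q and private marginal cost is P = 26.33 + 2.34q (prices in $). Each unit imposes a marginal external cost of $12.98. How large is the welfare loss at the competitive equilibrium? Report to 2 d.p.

Market equilibrium (private): 26.33 + 2.34q = 229.71 - 0.48q → q_m = 72.1206.
Social marginal cost = private MC + MEC = 39.31 + 2.34q.
Set SMC = demand: 39.31 + 2.34q = 229.71 - 0.48q → q* = 67.5177.
The welfare-loss triangle has base |q_m − q*| and height MEC(q_m) (the vertical gap between SMC and demand is zero at q* and MEC at q_m).
DWL = ½ × 4.6029 × 12.9800 = 29.8728.

DWL = $29.87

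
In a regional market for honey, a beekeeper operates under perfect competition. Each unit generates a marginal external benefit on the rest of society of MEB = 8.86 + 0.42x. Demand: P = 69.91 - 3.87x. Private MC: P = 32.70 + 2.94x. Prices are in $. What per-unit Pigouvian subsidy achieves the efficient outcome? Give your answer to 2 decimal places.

Social marginal cost = private MC − MEB = 23.84 + 2.52x.
Set SMC = demand: 23.84 + 2.52x = 69.91 - 3.87x → x* = 7.2097.
The Pigouvian subsidy equals MEB at x*: 8.86 + 0.42×7.2097 = 11.8881.

subsidy = $11.89 per unit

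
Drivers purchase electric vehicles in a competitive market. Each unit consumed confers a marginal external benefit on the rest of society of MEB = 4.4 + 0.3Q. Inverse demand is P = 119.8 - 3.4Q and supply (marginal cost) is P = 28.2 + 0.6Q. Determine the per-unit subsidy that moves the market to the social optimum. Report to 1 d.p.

subsidy = 12.2 per unit

Social marginal benefit = demand + MEB = 124.2 - 3.1Q.
Set SMB = MC: 124.2 - 3.1Q = 28.2 + 0.6Q → Q* = 25.9459.
The Pigouvian subsidy equals MEB at Q*: 4.4 + 0.3×25.9459 = 12.1838.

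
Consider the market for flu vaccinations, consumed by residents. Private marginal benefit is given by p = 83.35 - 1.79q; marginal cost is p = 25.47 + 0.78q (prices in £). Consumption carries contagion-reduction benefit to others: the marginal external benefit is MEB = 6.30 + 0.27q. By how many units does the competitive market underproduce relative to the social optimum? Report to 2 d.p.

5.38 units

Market equilibrium (private): 25.47 + 0.78q = 83.35 - 1.79q → q_m = 22.5214.
Social marginal benefit = demand + MEB = 89.65 - 1.52q.
Set SMB = MC: 89.65 - 1.52q = 25.47 + 0.78q → q* = 27.9043.
Gap = |22.5214 − 27.9043| = 5.3829.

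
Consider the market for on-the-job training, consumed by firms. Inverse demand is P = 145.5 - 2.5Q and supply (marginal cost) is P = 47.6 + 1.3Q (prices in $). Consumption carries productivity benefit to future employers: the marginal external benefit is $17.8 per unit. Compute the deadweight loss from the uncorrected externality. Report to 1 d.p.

DWL = $41.7

Market equilibrium (private): 47.6 + 1.3Q = 145.5 - 2.5Q → Q_m = 25.7632.
Social marginal benefit = demand + MEB = 163.3 - 2.5Q.
Set SMB = MC: 163.3 - 2.5Q = 47.6 + 1.3Q → Q* = 30.4474.
Between Q* and Q_m the wedge SMB − MC runs linearly from 0 to MEB(Q_m), so the loss is a triangle.
DWL = ½ × 4.6842 × 17.8000 = 41.6894.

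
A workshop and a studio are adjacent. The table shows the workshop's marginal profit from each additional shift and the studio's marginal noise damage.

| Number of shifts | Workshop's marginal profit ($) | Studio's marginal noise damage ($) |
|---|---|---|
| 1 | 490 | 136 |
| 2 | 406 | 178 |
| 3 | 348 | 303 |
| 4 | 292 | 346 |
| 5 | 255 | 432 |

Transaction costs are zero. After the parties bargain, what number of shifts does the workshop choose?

3

Bargaining reaches the level where marginal profit last exceeds marginal noise damage.
That holds through level 3 (348 ≥ 303) but not at 4 (292 < 346).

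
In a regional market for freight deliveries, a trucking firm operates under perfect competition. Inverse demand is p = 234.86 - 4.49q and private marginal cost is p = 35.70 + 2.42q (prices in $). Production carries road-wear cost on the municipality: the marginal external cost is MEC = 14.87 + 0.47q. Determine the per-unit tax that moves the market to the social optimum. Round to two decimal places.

Social marginal cost = private MC + MEC = 50.57 + 2.89q.
Set SMC = demand: 50.57 + 2.89q = 234.86 - 4.49q → q* = 24.9715.
The Pigouvian tax equals MEC at q*: 14.87 + 0.47×24.9715 = 26.6066.

tax = $26.61 per unit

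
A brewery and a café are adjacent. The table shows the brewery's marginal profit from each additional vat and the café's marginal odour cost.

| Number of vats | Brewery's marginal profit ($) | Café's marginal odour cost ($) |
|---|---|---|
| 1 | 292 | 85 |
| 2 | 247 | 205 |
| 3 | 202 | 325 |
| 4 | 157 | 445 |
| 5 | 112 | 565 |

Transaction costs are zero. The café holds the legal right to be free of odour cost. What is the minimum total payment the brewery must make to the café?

$290

Efficient level: marginal profit ≥ marginal odour cost through level 2, so k* = 2.
With the café holding the right, the brewery must at least compensate total damage at k*: 85 + 205 = 290.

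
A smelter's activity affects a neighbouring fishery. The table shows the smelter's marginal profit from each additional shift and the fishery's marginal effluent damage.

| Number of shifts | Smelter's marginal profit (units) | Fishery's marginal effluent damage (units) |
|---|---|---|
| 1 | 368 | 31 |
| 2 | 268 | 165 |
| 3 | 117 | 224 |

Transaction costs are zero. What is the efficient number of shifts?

2

Bargaining reaches the level where marginal profit last exceeds marginal effluent damage.
That holds through level 2 (268 ≥ 165) but not at 3 (117 < 224).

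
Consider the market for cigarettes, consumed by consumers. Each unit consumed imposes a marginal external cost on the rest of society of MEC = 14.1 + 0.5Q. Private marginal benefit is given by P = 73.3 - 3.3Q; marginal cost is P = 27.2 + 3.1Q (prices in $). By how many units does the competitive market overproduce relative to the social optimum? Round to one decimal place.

Market equilibrium (private): 27.2 + 3.1Q = 73.3 - 3.3Q → Q_m = 7.2031.
Social marginal benefit = demand − MEC = 59.2 - 3.8Q.
Set SMB = MC: 59.2 - 3.8Q = 27.2 + 3.1Q → Q* = 4.6377.
Gap = |7.2031 − 4.6377| = 2.5654.

2.6 units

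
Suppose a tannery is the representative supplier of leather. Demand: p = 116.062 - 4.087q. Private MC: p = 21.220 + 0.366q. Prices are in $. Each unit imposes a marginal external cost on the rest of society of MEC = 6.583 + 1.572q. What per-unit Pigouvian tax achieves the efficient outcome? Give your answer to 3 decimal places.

tax = $29.611 per unit

Social marginal cost = private MC + MEC = 27.803 + 1.938q.
Set SMC = demand: 27.803 + 1.938q = 116.062 - 4.087q → q* = 14.6488.
The Pigouvian tax equals MEC at q*: 6.583 + 1.572×14.6488 = 29.6109.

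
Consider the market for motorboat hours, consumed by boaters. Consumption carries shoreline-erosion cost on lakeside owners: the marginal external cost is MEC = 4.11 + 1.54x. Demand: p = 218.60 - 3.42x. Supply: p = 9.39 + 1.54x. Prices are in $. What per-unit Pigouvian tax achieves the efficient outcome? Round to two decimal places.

tax = $52.70 per unit

Social marginal benefit = demand − MEC = 214.49 - 4.96x.
Set SMB = MC: 214.49 - 4.96x = 9.39 + 1.54x → x* = 31.5538.
The Pigouvian tax equals MEC at x*: 4.11 + 1.54×31.5538 = 52.7029.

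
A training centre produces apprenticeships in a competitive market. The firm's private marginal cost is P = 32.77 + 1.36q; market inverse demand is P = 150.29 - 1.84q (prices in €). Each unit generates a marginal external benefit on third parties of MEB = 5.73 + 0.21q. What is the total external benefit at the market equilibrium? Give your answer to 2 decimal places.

Market equilibrium (private): 32.77 + 1.36q = 150.29 - 1.84q → q_m = 36.7250.
Total external benefit = ∫₀^{q_m} (5.73 + 0.21q) dq = 5.73×36.7250 + ½×0.21×36.7250² = 352.0504.

€352.05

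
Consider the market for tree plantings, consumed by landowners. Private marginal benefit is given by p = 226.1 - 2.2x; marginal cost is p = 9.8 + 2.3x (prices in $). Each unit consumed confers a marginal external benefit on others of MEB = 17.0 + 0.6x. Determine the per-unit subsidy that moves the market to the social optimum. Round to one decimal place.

Social marginal benefit = demand + MEB = 243.1 - 1.6x.
Set SMB = MC: 243.1 - 1.6x = 9.8 + 2.3x → x* = 59.8205.
The Pigouvian subsidy equals MEB at x*: 17.0 + 0.6×59.8205 = 52.8923.

subsidy = $52.9 per unit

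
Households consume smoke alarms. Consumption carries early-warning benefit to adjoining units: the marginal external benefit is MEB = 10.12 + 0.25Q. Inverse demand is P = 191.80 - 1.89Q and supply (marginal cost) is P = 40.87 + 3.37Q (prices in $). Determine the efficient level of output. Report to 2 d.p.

Q* = 32.15

Social marginal benefit = demand + MEB = 201.92 - 1.64Q.
Set SMB = MC: 201.92 - 1.64Q = 40.87 + 3.37Q → Q* = 32.1457.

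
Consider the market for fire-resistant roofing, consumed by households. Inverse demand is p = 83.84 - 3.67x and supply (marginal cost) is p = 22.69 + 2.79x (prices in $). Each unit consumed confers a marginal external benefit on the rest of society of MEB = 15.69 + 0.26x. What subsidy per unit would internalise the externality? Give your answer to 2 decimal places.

Social marginal benefit = demand + MEB = 99.53 - 3.41x.
Set SMB = MC: 99.53 - 3.41x = 22.69 + 2.79x → x* = 12.3935.
The Pigouvian subsidy equals MEB at x*: 15.69 + 0.26×12.3935 = 18.9123.

subsidy = $18.91 per unit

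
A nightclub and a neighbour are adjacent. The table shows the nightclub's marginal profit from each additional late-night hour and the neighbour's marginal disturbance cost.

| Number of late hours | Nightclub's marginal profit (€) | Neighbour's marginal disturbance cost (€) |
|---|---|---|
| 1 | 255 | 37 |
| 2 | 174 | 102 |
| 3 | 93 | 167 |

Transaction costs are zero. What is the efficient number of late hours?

2

Bargaining reaches the level where marginal profit last exceeds marginal disturbance cost.
That holds through level 2 (174 ≥ 102) but not at 3 (93 < 167).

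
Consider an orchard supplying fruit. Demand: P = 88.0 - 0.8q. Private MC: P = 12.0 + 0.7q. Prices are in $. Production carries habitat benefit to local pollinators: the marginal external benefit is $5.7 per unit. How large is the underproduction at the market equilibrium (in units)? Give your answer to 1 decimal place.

Market equilibrium (private): 12.0 + 0.7q = 88.0 - 0.8q → q_m = 50.6667.
Social marginal cost = private MC − MEB = 6.3 + 0.7q.
Set SMC = demand: 6.3 + 0.7q = 88.0 - 0.8q → q* = 54.4667.
Gap = |50.6667 − 54.4667| = 3.8000.

3.8 units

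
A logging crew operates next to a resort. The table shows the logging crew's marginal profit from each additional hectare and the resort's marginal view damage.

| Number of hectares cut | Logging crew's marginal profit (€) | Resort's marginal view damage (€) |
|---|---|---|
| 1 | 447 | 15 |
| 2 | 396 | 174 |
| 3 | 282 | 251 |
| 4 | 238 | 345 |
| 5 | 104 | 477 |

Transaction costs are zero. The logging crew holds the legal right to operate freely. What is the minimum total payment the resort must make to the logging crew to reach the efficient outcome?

€342

Left alone the logging crew would choose level 5 (marginal profit stays positive).
Efficient level: k* = 3 (marginal profit ≥ marginal view damage through 3).
The resort must at least cover the logging crew's forgone profit from cutting 5→3: 238 + 104 = 342.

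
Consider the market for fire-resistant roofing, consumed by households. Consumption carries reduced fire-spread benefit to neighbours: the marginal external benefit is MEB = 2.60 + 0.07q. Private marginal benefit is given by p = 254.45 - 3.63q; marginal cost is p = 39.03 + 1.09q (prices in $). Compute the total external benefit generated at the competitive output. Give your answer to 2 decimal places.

Market equilibrium (private): 39.03 + 1.09q = 254.45 - 3.63q → q_m = 45.6398.
Total external benefit = ∫₀^{q_m} (2.60 + 0.07q) dq = 2.60×45.6398 + ½×0.07×45.6398² = 191.5682.

$191.57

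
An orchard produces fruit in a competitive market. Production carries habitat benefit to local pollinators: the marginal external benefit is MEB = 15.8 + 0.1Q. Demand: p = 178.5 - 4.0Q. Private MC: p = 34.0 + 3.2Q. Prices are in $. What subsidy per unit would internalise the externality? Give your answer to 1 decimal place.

Social marginal cost = private MC − MEB = 18.2 + 3.1Q.
Set SMC = demand: 18.2 + 3.1Q = 178.5 - 4.0Q → Q* = 22.5775.
The Pigouvian subsidy equals MEB at Q*: 15.8 + 0.1×22.5775 = 18.0578.

subsidy = $18.1 per unit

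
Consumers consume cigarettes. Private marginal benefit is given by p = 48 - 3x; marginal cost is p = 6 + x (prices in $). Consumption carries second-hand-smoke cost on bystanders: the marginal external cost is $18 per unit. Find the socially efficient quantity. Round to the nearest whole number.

Social marginal benefit = demand − MEC = 30 - 3x.
Set SMB = MC: 30 - 3x = 6 + x → x* = 6.0000.

x* = 6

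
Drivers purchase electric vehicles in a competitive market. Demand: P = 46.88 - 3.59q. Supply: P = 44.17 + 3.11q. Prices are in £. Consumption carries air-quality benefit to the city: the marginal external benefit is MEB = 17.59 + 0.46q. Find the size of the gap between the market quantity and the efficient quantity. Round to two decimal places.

Market equilibrium (private): 44.17 + 3.11q = 46.88 - 3.59q → q_m = 0.4045.
Social marginal benefit = demand + MEB = 64.47 - 3.13q.
Set SMB = MC: 64.47 - 3.13q = 44.17 + 3.11q → q* = 3.2532.
Gap = |0.4045 − 3.2532| = 2.8487.

2.85 units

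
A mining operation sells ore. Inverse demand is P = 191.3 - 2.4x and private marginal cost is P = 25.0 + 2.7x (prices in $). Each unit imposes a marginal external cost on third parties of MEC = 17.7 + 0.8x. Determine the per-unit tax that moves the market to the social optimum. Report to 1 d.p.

Social marginal cost = private MC + MEC = 42.7 + 3.5x.
Set SMC = demand: 42.7 + 3.5x = 191.3 - 2.4x → x* = 25.1864.
The Pigouvian tax equals MEC at x*: 17.7 + 0.8×25.1864 = 37.8491.

tax = $37.8 per unit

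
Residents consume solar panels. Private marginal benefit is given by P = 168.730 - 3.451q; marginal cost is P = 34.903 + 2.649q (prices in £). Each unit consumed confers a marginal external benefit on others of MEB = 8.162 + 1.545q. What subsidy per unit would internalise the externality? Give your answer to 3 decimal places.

Social marginal benefit = demand + MEB = 176.892 - 1.906q.
Set SMB = MC: 176.892 - 1.906q = 34.903 + 2.649q → q* = 31.1721.
The Pigouvian subsidy equals MEB at q*: 8.162 + 1.545×31.1721 = 56.3229.

subsidy = £56.323 per unit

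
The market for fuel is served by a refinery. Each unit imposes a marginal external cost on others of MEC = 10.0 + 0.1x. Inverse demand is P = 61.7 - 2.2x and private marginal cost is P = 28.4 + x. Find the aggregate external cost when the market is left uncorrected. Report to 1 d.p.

Market equilibrium (private): 28.4 + x = 61.7 - 2.2x → x_m = 10.4063.
Total external cost = ∫₀^{x_m} (10.0 + 0.1x) dx = 10.0×10.4063 + ½×0.1×10.4063² = 109.4776.

109.5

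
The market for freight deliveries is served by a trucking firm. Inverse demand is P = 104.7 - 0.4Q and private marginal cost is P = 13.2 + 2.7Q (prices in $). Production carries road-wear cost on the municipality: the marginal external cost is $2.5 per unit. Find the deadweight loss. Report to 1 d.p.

Market equilibrium (private): 13.2 + 2.7Q = 104.7 - 0.4Q → Q_m = 29.5161.
Social marginal cost = private MC + MEC = 15.7 + 2.7Q.
Set SMC = demand: 15.7 + 2.7Q = 104.7 - 0.4Q → Q* = 28.7097.
Height of the DWL triangle at Q_m is SMC(Q_m) − demand(Q_m) = MEC(Q_m) = 2.5000.
DWL = ½ × 0.8064 × 2.5000 = 1.0080.

DWL = $1.0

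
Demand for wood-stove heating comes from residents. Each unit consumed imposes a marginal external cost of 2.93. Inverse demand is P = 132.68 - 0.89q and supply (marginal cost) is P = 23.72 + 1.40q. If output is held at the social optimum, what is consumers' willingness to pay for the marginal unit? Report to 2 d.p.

P = 91.47

Social marginal benefit = demand − MEC = 129.75 - 0.89q.
Set SMB = MC: 129.75 - 0.89q = 23.72 + 1.40q → q* = 46.3013.
Consumer price on the demand curve at q*: 132.68 − 0.89×46.3013 = 91.4718.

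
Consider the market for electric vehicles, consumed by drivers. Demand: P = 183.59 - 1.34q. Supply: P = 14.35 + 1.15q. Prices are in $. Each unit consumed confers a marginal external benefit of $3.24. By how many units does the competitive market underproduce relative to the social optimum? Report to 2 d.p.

Market equilibrium (private): 14.35 + 1.15q = 183.59 - 1.34q → q_m = 67.9679.
Social marginal benefit = demand + MEB = 186.83 - 1.34q.
Set SMB = MC: 186.83 - 1.34q = 14.35 + 1.15q → q* = 69.2691.
Gap = |67.9679 − 69.2691| = 1.3012.

1.30 units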